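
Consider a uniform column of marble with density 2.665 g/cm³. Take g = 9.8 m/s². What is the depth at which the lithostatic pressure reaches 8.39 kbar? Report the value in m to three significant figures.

32100 m

h = P/(ρg) = 8.39 kbar / (2665 kg/m³ × 9.8 m/s²) = 8.390×10^8 Pa / 26117 Pa/m = 32125 m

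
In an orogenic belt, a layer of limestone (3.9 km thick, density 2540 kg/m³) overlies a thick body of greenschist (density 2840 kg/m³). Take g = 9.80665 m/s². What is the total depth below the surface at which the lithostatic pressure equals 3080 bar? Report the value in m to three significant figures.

Pressure at base of upper layers: 2540×9.80665×3900 = 9.714×10^7 Pa = 971.4 bar
Remaining pressure to be supplied by greenschist: 3.080×10^8 − 9.714×10^7 = 2.109×10^8 Pa
Additional depth in greenschist = 2.109×10^8 Pa / (2840 kg/m³ × 9.80665 m/s²) = 7570.9 m
Total depth = 3900 m + 7570.9 m = 11471 m

11500 m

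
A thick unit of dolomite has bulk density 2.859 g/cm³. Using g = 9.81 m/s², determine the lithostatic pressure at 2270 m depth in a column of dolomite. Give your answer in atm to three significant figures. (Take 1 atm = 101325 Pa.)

628 atm

dolomite: 2859 kg/m³ × 9.81 m/s² × 2270 m = 6.367×10^7 Pa = 628.3 atm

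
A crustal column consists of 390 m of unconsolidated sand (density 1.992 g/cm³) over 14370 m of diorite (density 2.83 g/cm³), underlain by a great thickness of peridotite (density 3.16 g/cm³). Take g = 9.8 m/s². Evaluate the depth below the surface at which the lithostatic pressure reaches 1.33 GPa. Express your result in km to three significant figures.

Pressure at base of upper layers: 1992×9.8×390 + 2830×9.8×14370 = 4.062×10^8 Pa = 0.4062 GPa
Remaining pressure to be supplied by peridotite: 1.330×10^9 − 4.062×10^8 = 9.238×10^8 Pa
Additional depth in peridotite = 9.238×10^8 Pa / (3160 kg/m³ × 9.8 m/s²) = 29832 m
Total depth = 14760 m + 29832 m = 44592 m
= 44.592 km

44.6 km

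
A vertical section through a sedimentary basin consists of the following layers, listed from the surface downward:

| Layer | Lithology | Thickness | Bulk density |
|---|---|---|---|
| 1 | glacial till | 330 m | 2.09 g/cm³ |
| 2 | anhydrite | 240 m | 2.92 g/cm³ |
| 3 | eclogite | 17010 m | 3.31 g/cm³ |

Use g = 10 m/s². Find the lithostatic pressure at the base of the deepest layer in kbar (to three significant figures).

glacial till: 2090 kg/m³ × 10 m/s² × 330 m = 6.897×10^6 Pa = 0.06897 kbar
anhydrite: 2920 kg/m³ × 10 m/s² × 240 m = 7.008×10^6 Pa = 0.07008 kbar
eclogite: 3310 kg/m³ × 10 m/s² × 17010 m = 5.630×10^8 Pa = 5.630 kbar
Total = 0.06897 + 0.07008 + 5.630 = 5.7694 kbar

5.77 kbar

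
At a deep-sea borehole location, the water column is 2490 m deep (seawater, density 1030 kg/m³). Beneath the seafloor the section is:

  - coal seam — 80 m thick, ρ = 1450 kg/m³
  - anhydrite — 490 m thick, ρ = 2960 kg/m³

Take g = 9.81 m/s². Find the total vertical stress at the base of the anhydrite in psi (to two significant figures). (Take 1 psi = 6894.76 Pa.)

5900 psi

seawater: 1030 kg/m³ × 9.81 m/s² × 2490 m = 2.516×10^7 Pa = 3649 psi
coal seam: 1450 kg/m³ × 9.81 m/s² × 80 m = 1.138×10^6 Pa = 165.0 psi
anhydrite: 2960 kg/m³ × 9.81 m/s² × 490 m = 1.423×10^7 Pa = 2064 psi
Total = 3649 + 165.0 + 2064 = 5877.8 psi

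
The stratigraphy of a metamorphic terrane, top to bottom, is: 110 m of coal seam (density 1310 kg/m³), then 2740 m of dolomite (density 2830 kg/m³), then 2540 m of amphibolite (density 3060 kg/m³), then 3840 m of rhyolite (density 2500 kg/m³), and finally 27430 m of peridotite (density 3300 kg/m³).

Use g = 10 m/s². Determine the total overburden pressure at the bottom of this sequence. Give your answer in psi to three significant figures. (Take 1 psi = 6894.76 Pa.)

coal seam: 1310 kg/m³ × 10 m/s² × 110 m = 1.441×10^6 Pa = 209.0 psi
dolomite: 2830 kg/m³ × 10 m/s² × 2740 m = 7.754×10^7 Pa = 11247 psi
amphibolite: 3060 kg/m³ × 10 m/s² × 2540 m = 7.772×10^7 Pa = 11273 psi
rhyolite: 2500 kg/m³ × 10 m/s² × 3840 m = 9.600×10^7 Pa = 13924 psi
peridotite: 3300 kg/m³ × 10 m/s² × 27430 m = 9.052×10^8 Pa = 1.313×10^5 psi
Total = 209.0 + 11247 + 11273 + 13924 + 1.313×10^5 = 1.6794×10^5 psi

168000 psi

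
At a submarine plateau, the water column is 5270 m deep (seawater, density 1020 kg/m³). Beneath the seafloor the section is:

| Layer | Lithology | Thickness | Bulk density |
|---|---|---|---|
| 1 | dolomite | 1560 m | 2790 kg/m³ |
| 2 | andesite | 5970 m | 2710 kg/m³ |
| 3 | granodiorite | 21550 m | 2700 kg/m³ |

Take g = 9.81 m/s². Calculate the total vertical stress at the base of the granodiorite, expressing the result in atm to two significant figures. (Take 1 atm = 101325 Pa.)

seawater: 1020 kg/m³ × 9.81 m/s² × 5270 m = 5.273×10^7 Pa = 520.4 atm
dolomite: 2790 kg/m³ × 9.81 m/s² × 1560 m = 4.270×10^7 Pa = 421.4 atm
andesite: 2710 kg/m³ × 9.81 m/s² × 5970 m = 1.587×10^8 Pa = 1566 atm
granodiorite: 2700 kg/m³ × 9.81 m/s² × 21550 m = 5.708×10^8 Pa = 5633 atm
Total = 520.4 + 421.4 + 1566 + 5633 = 8141.5 atm

8100 atm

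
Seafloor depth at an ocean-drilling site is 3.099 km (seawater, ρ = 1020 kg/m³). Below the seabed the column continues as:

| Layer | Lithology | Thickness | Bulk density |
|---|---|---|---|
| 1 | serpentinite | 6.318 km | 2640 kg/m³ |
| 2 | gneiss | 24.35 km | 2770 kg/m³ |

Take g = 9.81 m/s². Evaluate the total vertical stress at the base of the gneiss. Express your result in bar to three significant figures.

8560 bar

seawater: 1020 kg/m³ × 9.81 m/s² × 3099 m = 3.101×10^7 Pa = 310.1 bar
serpentinite: 2640 kg/m³ × 9.81 m/s² × 6318 m = 1.636×10^8 Pa = 1636 bar
gneiss: 2770 kg/m³ × 9.81 m/s² × 24350 m = 6.617×10^8 Pa = 6617 bar
Total = 310.1 + 1636 + 6617 = 8563.1 bar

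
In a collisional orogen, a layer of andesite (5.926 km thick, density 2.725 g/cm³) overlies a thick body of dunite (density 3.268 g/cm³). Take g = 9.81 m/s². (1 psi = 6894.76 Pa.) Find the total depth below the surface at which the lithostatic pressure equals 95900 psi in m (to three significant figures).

Pressure at base of upper layers: 2725×9.81×5926 = 1.584×10^8 Pa = 22976 psi
Remaining pressure to be supplied by dunite: 6.612×10^8 − 1.584×10^8 = 5.028×10^8 Pa
Additional depth in dunite = 5.028×10^8 Pa / (3268 kg/m³ × 9.81 m/s²) = 15683 m
Total depth = 5926 m + 15683 m = 21609 m

21600 m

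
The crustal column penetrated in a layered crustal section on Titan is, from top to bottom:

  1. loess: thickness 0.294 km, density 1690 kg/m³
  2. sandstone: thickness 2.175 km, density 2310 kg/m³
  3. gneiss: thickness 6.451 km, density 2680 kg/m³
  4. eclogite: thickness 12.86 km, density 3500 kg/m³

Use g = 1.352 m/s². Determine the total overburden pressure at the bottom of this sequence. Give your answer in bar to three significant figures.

loess: 1690 kg/m³ × 1.352 m/s² × 294 m = 6.718×10^5 Pa = 6.718 bar
sandstone: 2310 kg/m³ × 1.352 m/s² × 2175 m = 6.793×10^6 Pa = 67.93 bar
gneiss: 2680 kg/m³ × 1.352 m/s² × 6451 m = 2.337×10^7 Pa = 233.7 bar
eclogite: 3500 kg/m³ × 1.352 m/s² × 12860 m = 6.085×10^7 Pa = 608.5 bar
Total = 6.718 + 67.93 + 233.7 + 608.5 = 916.92 bar

917 bar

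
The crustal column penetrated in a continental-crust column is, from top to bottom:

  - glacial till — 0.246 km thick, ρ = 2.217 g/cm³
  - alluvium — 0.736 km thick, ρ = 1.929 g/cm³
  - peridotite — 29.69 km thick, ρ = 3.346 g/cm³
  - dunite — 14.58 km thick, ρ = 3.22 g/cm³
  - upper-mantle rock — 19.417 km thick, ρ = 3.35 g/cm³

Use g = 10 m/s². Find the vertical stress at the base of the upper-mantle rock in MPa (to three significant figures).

glacial till: 2217 kg/m³ × 10 m/s² × 246 m = 5.454×10^6 Pa = 5.454 MPa
alluvium: 1929 kg/m³ × 10 m/s² × 736 m = 1.420×10^7 Pa = 14.20 MPa
peridotite: 3346 kg/m³ × 10 m/s² × 29690 m = 9.934×10^8 Pa = 993.4 MPa
dunite: 3220 kg/m³ × 10 m/s² × 14580 m = 4.695×10^8 Pa = 469.5 MPa
upper-mantle rock: 3350 kg/m³ × 10 m/s² × 19417 m = 6.505×10^8 Pa = 650.5 MPa
Total = 5.454 + 14.20 + 993.4 + 469.5 + 650.5 = 2133.0 MPa

2130 MPa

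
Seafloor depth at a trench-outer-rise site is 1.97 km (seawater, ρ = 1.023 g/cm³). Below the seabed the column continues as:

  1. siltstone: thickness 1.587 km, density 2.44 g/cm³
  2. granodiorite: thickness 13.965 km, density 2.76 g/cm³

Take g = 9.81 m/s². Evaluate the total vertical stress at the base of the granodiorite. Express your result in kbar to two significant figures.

seawater: 1023 kg/m³ × 9.81 m/s² × 1970 m = 1.977×10^7 Pa = 0.1977 kbar
siltstone: 2440 kg/m³ × 9.81 m/s² × 1587 m = 3.799×10^7 Pa = 0.3799 kbar
granodiorite: 2760 kg/m³ × 9.81 m/s² × 13965 m = 3.781×10^8 Pa = 3.781 kbar
Total = 0.1977 + 0.3799 + 3.781 = 4.3587 kbar

4.4 kbar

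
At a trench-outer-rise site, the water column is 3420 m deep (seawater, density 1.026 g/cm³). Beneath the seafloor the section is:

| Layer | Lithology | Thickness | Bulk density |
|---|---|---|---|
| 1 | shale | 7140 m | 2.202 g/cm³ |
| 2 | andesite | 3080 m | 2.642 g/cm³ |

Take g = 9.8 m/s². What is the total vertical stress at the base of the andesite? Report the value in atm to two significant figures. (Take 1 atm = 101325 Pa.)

2600 atm

seawater: 1026 kg/m³ × 9.8 m/s² × 3420 m = 3.439×10^7 Pa = 339.4 atm
shale: 2202 kg/m³ × 9.8 m/s² × 7140 m = 1.541×10^8 Pa = 1521 atm
andesite: 2642 kg/m³ × 9.8 m/s² × 3080 m = 7.975×10^7 Pa = 787.0 atm
Total = 339.4 + 1521 + 787.0 = 2647.0 atm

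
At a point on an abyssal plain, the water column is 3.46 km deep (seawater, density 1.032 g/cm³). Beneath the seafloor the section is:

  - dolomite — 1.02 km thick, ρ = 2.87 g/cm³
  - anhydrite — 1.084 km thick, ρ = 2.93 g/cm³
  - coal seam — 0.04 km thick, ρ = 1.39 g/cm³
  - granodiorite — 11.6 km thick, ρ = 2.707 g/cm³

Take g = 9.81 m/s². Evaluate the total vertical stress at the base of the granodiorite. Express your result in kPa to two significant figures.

400000 kPa

seawater: 1032 kg/m³ × 9.81 m/s² × 3460 m = 3.503×10^7 Pa = 35029 kPa
dolomite: 2870 kg/m³ × 9.81 m/s² × 1020 m = 2.872×10^7 Pa = 28718 kPa
anhydrite: 2930 kg/m³ × 9.81 m/s² × 1084 m = 3.116×10^7 Pa = 31158 kPa
coal seam: 1390 kg/m³ × 9.81 m/s² × 40 m = 5.454×10^5 Pa = 545.4 kPa
granodiorite: 2707 kg/m³ × 9.81 m/s² × 11600 m = 3.080×10^8 Pa = 3.080×10^5 kPa
Total = 35029 + 28718 + 31158 + 545.4 + 3.080×10^5 = 4.0350×10^5 kPa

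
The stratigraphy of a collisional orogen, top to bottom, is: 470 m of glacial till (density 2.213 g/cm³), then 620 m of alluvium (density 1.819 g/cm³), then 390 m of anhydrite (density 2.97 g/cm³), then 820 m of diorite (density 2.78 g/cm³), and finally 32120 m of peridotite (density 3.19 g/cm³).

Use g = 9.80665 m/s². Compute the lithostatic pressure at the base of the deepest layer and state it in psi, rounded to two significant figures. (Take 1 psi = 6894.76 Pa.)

150000 psi

glacial till: 2213 kg/m³ × 9.80665 m/s² × 470 m = 1.020×10^7 Pa = 1479 psi
alluvium: 1819 kg/m³ × 9.80665 m/s² × 620 m = 1.106×10^7 Pa = 1604 psi
anhydrite: 2970 kg/m³ × 9.80665 m/s² × 390 m = 1.136×10^7 Pa = 1647 psi
diorite: 2780 kg/m³ × 9.80665 m/s² × 820 m = 2.236×10^7 Pa = 3242 psi
peridotite: 3190 kg/m³ × 9.80665 m/s² × 32120 m = 1.005×10^9 Pa = 1.457×10^5 psi
Total = 1479 + 1604 + 1647 + 3242 + 1.457×10^5 = 1.5371×10^5 psi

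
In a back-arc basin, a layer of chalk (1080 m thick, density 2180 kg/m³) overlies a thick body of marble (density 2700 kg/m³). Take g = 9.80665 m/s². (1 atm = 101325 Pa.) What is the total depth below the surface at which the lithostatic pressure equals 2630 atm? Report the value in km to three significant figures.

Pressure at base of upper layers: 2180×9.80665×1080 = 2.309×10^7 Pa = 227.9 atm
Remaining pressure to be supplied by marble: 2.665×10^8 − 2.309×10^7 = 2.434×10^8 Pa
Additional depth in marble = 2.434×10^8 Pa / (2700 kg/m³ × 9.80665 m/s²) = 9192.4 m
Total depth = 1080 m + 9192.4 m = 10272 m
= 10.272 km

10.3 km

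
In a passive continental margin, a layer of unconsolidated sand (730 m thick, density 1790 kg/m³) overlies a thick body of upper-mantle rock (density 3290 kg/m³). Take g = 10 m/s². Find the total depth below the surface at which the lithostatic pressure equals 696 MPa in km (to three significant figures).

21.5 km

Pressure at base of upper layers: 1790×10×730 = 1.307×10^7 Pa = 13.07 MPa
Remaining pressure to be supplied by upper-mantle rock: 6.960×10^8 − 1.307×10^7 = 6.829×10^8 Pa
Additional depth in upper-mantle rock = 6.829×10^8 Pa / (3290 kg/m³ × 10 m/s²) = 20758 m
Total depth = 730 m + 20758 m = 21488 m
= 21.488 km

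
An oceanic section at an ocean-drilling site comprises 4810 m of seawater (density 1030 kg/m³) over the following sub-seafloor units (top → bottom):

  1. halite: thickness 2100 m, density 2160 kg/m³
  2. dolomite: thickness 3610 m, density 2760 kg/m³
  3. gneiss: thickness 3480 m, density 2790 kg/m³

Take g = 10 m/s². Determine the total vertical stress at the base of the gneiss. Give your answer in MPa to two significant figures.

seawater: 1030 kg/m³ × 10 m/s² × 4810 m = 4.954×10^7 Pa = 49.54 MPa
halite: 2160 kg/m³ × 10 m/s² × 2100 m = 4.536×10^7 Pa = 45.36 MPa
dolomite: 2760 kg/m³ × 10 m/s² × 3610 m = 9.964×10^7 Pa = 99.64 MPa
gneiss: 2790 kg/m³ × 10 m/s² × 3480 m = 9.709×10^7 Pa = 97.09 MPa
Total = 49.54 + 45.36 + 99.64 + 97.09 = 291.63 MPa

290 MPa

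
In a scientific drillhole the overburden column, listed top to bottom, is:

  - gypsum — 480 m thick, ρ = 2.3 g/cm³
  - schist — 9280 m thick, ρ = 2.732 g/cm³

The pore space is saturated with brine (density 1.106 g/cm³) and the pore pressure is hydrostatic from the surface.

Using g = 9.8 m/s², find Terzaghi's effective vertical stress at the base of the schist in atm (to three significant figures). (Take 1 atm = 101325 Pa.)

Overburden (lithostatic) stress σ_v:
gypsum: 2300 kg/m³ × 9.8 m/s² × 480 m = 1.082×10^7 Pa = 10.82 MPa
schist: 2732 kg/m³ × 9.8 m/s² × 9280 m = 2.485×10^8 Pa = 248.5 MPa
Total = 10.82 + 248.5 = 259.28 MPa
Pore pressure P_p = 1106 kg/m³ × 9.8 m/s² × 9760 m = 1.058×10^8 Pa = 105.8 MPa
Effective stress σ' = σ_v − P_p = 259.3 − 105.8 = 153.49 MPa = 1514.8 atm

1510 atm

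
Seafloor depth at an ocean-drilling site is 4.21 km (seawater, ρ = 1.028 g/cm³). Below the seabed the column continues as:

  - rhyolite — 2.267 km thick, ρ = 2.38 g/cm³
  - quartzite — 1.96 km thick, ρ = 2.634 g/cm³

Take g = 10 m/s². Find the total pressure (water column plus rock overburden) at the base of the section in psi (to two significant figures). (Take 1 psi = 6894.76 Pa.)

22000 psi

seawater: 1028 kg/m³ × 10 m/s² × 4210 m = 4.328×10^7 Pa = 6277 psi
rhyolite: 2380 kg/m³ × 10 m/s² × 2267 m = 5.395×10^7 Pa = 7825 psi
quartzite: 2634 kg/m³ × 10 m/s² × 1960 m = 5.163×10^7 Pa = 7488 psi
Total = 6277 + 7825 + 7488 = 21590 psi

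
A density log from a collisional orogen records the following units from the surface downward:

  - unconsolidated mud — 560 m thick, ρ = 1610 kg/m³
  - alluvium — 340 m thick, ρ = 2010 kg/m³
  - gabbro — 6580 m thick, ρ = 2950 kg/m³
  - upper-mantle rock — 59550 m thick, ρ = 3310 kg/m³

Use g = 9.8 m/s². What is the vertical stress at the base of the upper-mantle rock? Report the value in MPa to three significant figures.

2140 MPa

unconsolidated mud: 1610 kg/m³ × 9.8 m/s² × 560 m = 8.836×10^6 Pa = 8.836 MPa
alluvium: 2010 kg/m³ × 9.8 m/s² × 340 m = 6.697×10^6 Pa = 6.697 MPa
gabbro: 2950 kg/m³ × 9.8 m/s² × 6580 m = 1.902×10^8 Pa = 190.2 MPa
upper-mantle rock: 3310 kg/m³ × 9.8 m/s² × 59550 m = 1.932×10^9 Pa = 1932 MPa
Total = 8.836 + 6.697 + 190.2 + 1932 = 2137.4 MPa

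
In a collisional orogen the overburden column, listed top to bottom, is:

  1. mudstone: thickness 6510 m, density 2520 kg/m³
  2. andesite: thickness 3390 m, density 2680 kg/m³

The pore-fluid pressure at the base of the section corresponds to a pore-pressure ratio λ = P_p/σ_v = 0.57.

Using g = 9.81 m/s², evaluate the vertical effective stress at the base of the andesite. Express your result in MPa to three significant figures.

Overburden (lithostatic) stress σ_v:
mudstone: 2520 kg/m³ × 9.81 m/s² × 6510 m = 1.609×10^8 Pa = 160.9 MPa
andesite: 2680 kg/m³ × 9.81 m/s² × 3390 m = 8.913×10^7 Pa = 89.13 MPa
Total = 160.9 + 89.13 = 250.06 MPa
Pore pressure P_p = λ·σ_v = 0.57 × 250.1 MPa = 142.5 MPa
Effective stress σ' = σ_v − P_p = 250.1 − 142.5 = 107.53 MPa

108 MPa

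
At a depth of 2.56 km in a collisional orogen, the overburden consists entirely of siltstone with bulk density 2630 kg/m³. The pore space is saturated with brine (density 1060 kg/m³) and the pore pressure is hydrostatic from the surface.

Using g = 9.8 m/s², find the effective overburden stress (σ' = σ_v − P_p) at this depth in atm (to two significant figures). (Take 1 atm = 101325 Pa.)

390 atm

Overburden (lithostatic) stress σ_v:
siltstone: 2630 kg/m³ × 9.8 m/s² × 2560 m = 6.598×10^7 Pa = 65.98 MPa
Pore pressure P_p = 1060 kg/m³ × 9.8 m/s² × 2560 m = 2.659×10^7 Pa = 26.59 MPa
Effective stress σ' = σ_v − P_p = 65.98 − 26.59 = 39.388 MPa = 388.73 atm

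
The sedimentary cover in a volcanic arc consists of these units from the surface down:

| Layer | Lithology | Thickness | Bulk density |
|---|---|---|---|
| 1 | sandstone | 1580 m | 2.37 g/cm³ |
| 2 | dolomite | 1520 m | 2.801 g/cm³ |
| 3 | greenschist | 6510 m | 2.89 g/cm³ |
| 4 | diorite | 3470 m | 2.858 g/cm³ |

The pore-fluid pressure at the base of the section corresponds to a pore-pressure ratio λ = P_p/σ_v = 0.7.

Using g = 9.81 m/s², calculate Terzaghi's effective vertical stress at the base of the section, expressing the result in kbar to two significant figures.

1.1 kbar

Overburden (lithostatic) stress σ_v:
sandstone: 2370 kg/m³ × 9.81 m/s² × 1580 m = 3.673×10^7 Pa = 36.73 MPa
dolomite: 2801 kg/m³ × 9.81 m/s² × 1520 m = 4.177×10^7 Pa = 41.77 MPa
greenschist: 2890 kg/m³ × 9.81 m/s² × 6510 m = 1.846×10^8 Pa = 184.6 MPa
diorite: 2858 kg/m³ × 9.81 m/s² × 3470 m = 9.729×10^7 Pa = 97.29 MPa
Total = 36.73 + 41.77 + 184.6 + 97.29 = 360.35 MPa
Pore pressure P_p = λ·σ_v = 0.7 × 360.4 MPa = 252.2 MPa
Effective stress σ' = σ_v − P_p = 360.4 − 252.2 = 108.11 MPa = 1.0811 kbar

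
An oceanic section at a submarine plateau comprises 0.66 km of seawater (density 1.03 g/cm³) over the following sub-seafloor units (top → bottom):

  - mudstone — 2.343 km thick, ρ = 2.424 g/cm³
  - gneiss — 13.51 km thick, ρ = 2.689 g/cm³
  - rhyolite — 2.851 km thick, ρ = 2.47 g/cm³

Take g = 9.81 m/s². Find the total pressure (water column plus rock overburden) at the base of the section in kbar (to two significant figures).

4.9 kbar

seawater: 1030 kg/m³ × 9.81 m/s² × 660 m = 6.669×10^6 Pa = 0.06669 kbar
mudstone: 2424 kg/m³ × 9.81 m/s² × 2343 m = 5.572×10^7 Pa = 0.5572 kbar
gneiss: 2689 kg/m³ × 9.81 m/s² × 13510 m = 3.564×10^8 Pa = 3.564 kbar
rhyolite: 2470 kg/m³ × 9.81 m/s² × 2851 m = 6.908×10^7 Pa = 0.6908 kbar
Total = 0.06669 + 0.5572 + 3.564 + 0.6908 = 4.8785 kbar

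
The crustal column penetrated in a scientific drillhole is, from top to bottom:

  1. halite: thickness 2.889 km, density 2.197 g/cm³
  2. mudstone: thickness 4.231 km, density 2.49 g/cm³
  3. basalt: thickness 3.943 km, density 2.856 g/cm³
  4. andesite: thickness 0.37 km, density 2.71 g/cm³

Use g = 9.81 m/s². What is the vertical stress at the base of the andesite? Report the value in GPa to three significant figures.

halite: 2197 kg/m³ × 9.81 m/s² × 2889 m = 6.227×10^7 Pa = 0.06227 GPa
mudstone: 2490 kg/m³ × 9.81 m/s² × 4231 m = 1.034×10^8 Pa = 0.1034 GPa
basalt: 2856 kg/m³ × 9.81 m/s² × 3943 m = 1.105×10^8 Pa = 0.1105 GPa
andesite: 2710 kg/m³ × 9.81 m/s² × 370 m = 9.836×10^6 Pa = 9.836×10^-3 GPa
Total = 0.06227 + 0.1034 + 0.1105 + 9.836×10^-3 = 0.28592 GPa

0.286 GPa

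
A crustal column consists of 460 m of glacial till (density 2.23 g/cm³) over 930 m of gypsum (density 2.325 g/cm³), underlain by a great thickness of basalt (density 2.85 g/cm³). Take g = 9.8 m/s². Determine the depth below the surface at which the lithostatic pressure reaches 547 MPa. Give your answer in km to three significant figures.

19.9 km

Pressure at base of upper layers: 2230×9.8×460 + 2325×9.8×930 = 3.124×10^7 Pa = 31.24 MPa
Remaining pressure to be supplied by basalt: 5.470×10^8 − 3.124×10^7 = 5.158×10^8 Pa
Additional depth in basalt = 5.158×10^8 Pa / (2850 kg/m³ × 9.8 m/s²) = 18466 m
Total depth = 1390 m + 18466 m = 19856 m
= 19.856 km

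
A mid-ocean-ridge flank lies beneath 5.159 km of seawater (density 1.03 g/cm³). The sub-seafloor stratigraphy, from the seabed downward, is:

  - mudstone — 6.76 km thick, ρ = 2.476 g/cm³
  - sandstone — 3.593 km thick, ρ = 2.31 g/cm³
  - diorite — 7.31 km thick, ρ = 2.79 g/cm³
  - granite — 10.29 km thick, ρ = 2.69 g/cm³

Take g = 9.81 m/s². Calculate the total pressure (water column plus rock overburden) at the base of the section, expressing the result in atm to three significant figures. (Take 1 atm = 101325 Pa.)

seawater: 1030 kg/m³ × 9.81 m/s² × 5159 m = 5.213×10^7 Pa = 514.5 atm
mudstone: 2476 kg/m³ × 9.81 m/s² × 6760 m = 1.642×10^8 Pa = 1621 atm
sandstone: 2310 kg/m³ × 9.81 m/s² × 3593 m = 8.142×10^7 Pa = 803.6 atm
diorite: 2790 kg/m³ × 9.81 m/s² × 7310 m = 2.001×10^8 Pa = 1975 atm
granite: 2690 kg/m³ × 9.81 m/s² × 10290 m = 2.715×10^8 Pa = 2680 atm
Total = 514.5 + 1621 + 803.6 + 1975 + 2680 = 7593.0 atm

7590 atm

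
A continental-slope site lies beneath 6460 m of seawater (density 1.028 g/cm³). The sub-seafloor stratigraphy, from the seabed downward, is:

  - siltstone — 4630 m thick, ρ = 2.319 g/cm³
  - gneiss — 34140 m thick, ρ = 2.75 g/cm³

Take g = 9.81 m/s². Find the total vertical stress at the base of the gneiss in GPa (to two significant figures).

1.1 GPa

seawater: 1028 kg/m³ × 9.81 m/s² × 6460 m = 6.515×10^7 Pa = 0.06515 GPa
siltstone: 2319 kg/m³ × 9.81 m/s² × 4630 m = 1.053×10^8 Pa = 0.1053 GPa
gneiss: 2750 kg/m³ × 9.81 m/s² × 34140 m = 9.210×10^8 Pa = 0.9210 GPa
Total = 0.06515 + 0.1053 + 0.9210 = 1.0915 GPa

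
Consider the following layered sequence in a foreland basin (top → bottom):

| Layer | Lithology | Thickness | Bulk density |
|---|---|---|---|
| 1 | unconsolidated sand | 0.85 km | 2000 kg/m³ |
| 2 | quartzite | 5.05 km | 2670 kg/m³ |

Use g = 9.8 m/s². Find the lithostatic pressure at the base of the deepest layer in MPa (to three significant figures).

unconsolidated sand: 2000 kg/m³ × 9.8 m/s² × 850 m = 1.666×10^7 Pa = 16.66 MPa
quartzite: 2670 kg/m³ × 9.8 m/s² × 5050 m = 1.321×10^8 Pa = 132.1 MPa
Total = 16.66 + 132.1 = 148.80 MPa

149 MPa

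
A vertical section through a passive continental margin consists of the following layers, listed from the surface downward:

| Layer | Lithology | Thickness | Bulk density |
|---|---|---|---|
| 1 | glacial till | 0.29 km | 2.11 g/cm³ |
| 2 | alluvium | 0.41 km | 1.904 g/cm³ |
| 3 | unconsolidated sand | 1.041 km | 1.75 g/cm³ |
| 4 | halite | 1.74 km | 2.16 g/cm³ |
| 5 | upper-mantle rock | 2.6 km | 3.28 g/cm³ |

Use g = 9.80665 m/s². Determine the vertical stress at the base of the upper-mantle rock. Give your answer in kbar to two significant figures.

glacial till: 2110 kg/m³ × 9.80665 m/s² × 290 m = 6.001×10^6 Pa = 0.06001 kbar
alluvium: 1904 kg/m³ × 9.80665 m/s² × 410 m = 7.655×10^6 Pa = 0.07655 kbar
unconsolidated sand: 1750 kg/m³ × 9.80665 m/s² × 1041 m = 1.787×10^7 Pa = 0.1787 kbar
halite: 2160 kg/m³ × 9.80665 m/s² × 1740 m = 3.686×10^7 Pa = 0.3686 kbar
upper-mantle rock: 3280 kg/m³ × 9.80665 m/s² × 2600 m = 8.363×10^7 Pa = 0.8363 kbar
Total = 0.06001 + 0.07655 + 0.1787 + 0.3686 + 0.8363 = 1.5201 kbar

1.5 kbar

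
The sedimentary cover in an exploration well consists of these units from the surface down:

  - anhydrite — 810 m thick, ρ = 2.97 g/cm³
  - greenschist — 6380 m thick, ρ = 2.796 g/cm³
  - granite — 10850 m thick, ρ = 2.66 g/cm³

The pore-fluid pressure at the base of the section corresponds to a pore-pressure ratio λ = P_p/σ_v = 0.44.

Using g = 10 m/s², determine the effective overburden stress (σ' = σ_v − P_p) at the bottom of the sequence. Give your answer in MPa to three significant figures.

275 MPa

Overburden (lithostatic) stress σ_v:
anhydrite: 2970 kg/m³ × 10 m/s² × 810 m = 2.406×10^7 Pa = 24.06 MPa
greenschist: 2796 kg/m³ × 10 m/s² × 6380 m = 1.784×10^8 Pa = 178.4 MPa
granite: 2660 kg/m³ × 10 m/s² × 10850 m = 2.886×10^8 Pa = 288.6 MPa
Total = 24.06 + 178.4 + 288.6 = 491.05 MPa
Pore pressure P_p = λ·σ_v = 0.44 × 491.1 MPa = 216.1 MPa
Effective stress σ' = σ_v − P_p = 491.1 − 216.1 = 274.99 MPa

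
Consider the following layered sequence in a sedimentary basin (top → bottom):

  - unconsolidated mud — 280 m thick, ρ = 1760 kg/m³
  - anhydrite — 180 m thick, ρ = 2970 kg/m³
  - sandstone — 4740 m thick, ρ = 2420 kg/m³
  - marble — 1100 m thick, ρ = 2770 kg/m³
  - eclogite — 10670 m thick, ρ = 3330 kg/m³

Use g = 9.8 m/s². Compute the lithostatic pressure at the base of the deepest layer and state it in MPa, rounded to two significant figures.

unconsolidated mud: 1760 kg/m³ × 9.8 m/s² × 280 m = 4.829×10^6 Pa = 4.829 MPa
anhydrite: 2970 kg/m³ × 9.8 m/s² × 180 m = 5.239×10^6 Pa = 5.239 MPa
sandstone: 2420 kg/m³ × 9.8 m/s² × 4740 m = 1.124×10^8 Pa = 112.4 MPa
marble: 2770 kg/m³ × 9.8 m/s² × 1100 m = 2.986×10^7 Pa = 29.86 MPa
eclogite: 3330 kg/m³ × 9.8 m/s² × 10670 m = 3.482×10^8 Pa = 348.2 MPa
Total = 4.829 + 5.239 + 112.4 + 29.86 + 348.2 = 500.55 MPa

500 MPa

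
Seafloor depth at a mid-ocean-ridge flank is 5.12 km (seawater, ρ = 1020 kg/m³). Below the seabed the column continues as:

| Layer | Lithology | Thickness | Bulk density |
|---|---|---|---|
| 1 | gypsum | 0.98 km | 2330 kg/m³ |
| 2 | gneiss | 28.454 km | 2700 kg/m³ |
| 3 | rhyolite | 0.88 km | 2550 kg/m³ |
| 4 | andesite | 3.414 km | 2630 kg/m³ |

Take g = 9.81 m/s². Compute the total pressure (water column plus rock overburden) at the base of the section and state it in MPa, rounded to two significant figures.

940 MPa

seawater: 1020 kg/m³ × 9.81 m/s² × 5120 m = 5.123×10^7 Pa = 51.23 MPa
gypsum: 2330 kg/m³ × 9.81 m/s² × 980 m = 2.240×10^7 Pa = 22.40 MPa
gneiss: 2700 kg/m³ × 9.81 m/s² × 28454 m = 7.537×10^8 Pa = 753.7 MPa
rhyolite: 2550 kg/m³ × 9.81 m/s² × 880 m = 2.201×10^7 Pa = 22.01 MPa
andesite: 2630 kg/m³ × 9.81 m/s² × 3414 m = 8.808×10^7 Pa = 88.08 MPa
Total = 51.23 + 22.40 + 753.7 + 22.01 + 88.08 = 937.39 MPa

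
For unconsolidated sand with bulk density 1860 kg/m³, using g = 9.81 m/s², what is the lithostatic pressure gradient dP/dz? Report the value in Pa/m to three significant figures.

dP/dz = ρg = 1860 kg/m³ × 9.81 m/s² = 18247 Pa/m

18200 Pa/m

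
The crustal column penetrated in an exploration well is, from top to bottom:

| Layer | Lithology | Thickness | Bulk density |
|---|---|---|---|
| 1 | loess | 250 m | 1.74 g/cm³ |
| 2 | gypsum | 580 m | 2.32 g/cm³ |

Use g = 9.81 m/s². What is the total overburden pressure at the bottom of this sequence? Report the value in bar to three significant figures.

175 bar

loess: 1740 kg/m³ × 9.81 m/s² × 250 m = 4.267×10^6 Pa = 42.67 bar
gypsum: 2320 kg/m³ × 9.81 m/s² × 580 m = 1.320×10^7 Pa = 132.0 bar
Total = 42.67 + 132.0 = 174.68 bar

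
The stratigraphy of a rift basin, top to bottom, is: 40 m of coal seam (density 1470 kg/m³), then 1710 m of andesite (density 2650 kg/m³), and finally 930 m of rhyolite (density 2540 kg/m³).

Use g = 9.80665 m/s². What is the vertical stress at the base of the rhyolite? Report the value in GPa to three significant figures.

0.0682 GPa

coal seam: 1470 kg/m³ × 9.80665 m/s² × 40 m = 5.766×10^5 Pa = 5.766×10^-4 GPa
andesite: 2650 kg/m³ × 9.80665 m/s² × 1710 m = 4.444×10^7 Pa = 0.04444 GPa
rhyolite: 2540 kg/m³ × 9.80665 m/s² × 930 m = 2.317×10^7 Pa = 0.02317 GPa
Total = 5.766×10^-4 + 0.04444 + 0.02317 = 0.068181 GPa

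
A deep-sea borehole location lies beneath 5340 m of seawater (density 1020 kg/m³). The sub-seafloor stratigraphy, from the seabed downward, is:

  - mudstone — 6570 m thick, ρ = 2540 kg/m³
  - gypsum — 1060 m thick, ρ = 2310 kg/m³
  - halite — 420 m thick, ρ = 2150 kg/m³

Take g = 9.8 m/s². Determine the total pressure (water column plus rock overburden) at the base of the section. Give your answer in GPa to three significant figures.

seawater: 1020 kg/m³ × 9.8 m/s² × 5340 m = 5.338×10^7 Pa = 0.05338 GPa
mudstone: 2540 kg/m³ × 9.8 m/s² × 6570 m = 1.635×10^8 Pa = 0.1635 GPa
gypsum: 2310 kg/m³ × 9.8 m/s² × 1060 m = 2.400×10^7 Pa = 0.02400 GPa
halite: 2150 kg/m³ × 9.8 m/s² × 420 m = 8.849×10^6 Pa = 8.849×10^-3 GPa
Total = 0.05338 + 0.1635 + 0.02400 + 8.849×10^-3 = 0.24976 GPa

0.250 GPa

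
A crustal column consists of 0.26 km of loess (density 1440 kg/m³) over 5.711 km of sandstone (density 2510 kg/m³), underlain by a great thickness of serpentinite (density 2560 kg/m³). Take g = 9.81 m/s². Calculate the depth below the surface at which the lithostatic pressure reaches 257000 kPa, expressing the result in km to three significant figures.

Pressure at base of upper layers: 1440×9.81×260 + 2510×9.81×5711 = 1.443×10^8 Pa = 1.443×10^5 kPa
Remaining pressure to be supplied by serpentinite: 2.570×10^8 − 1.443×10^8 = 1.127×10^8 Pa
Additional depth in serpentinite = 1.127×10^8 Pa / (2560 kg/m³ × 9.81 m/s²) = 4487.8 m
Total depth = 5971 m + 4487.8 m = 10459 m
= 10.459 km

10.5 km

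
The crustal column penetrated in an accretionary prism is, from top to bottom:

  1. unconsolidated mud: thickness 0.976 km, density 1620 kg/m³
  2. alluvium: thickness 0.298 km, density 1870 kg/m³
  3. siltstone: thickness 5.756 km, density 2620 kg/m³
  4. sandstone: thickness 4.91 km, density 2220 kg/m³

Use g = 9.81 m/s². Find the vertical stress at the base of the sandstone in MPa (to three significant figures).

276 MPa

unconsolidated mud: 1620 kg/m³ × 9.81 m/s² × 976 m = 1.551×10^7 Pa = 15.51 MPa
alluvium: 1870 kg/m³ × 9.81 m/s² × 298 m = 5.467×10^6 Pa = 5.467 MPa
siltstone: 2620 kg/m³ × 9.81 m/s² × 5756 m = 1.479×10^8 Pa = 147.9 MPa
sandstone: 2220 kg/m³ × 9.81 m/s² × 4910 m = 1.069×10^8 Pa = 106.9 MPa
Total = 15.51 + 5.467 + 147.9 + 106.9 = 275.85 MPa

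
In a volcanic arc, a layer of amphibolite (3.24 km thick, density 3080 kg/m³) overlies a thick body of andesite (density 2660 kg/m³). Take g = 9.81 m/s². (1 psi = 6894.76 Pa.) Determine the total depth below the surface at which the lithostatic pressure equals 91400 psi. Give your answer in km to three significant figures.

23.6 km

Pressure at base of upper layers: 3080×9.81×3240 = 9.790×10^7 Pa = 14199 psi
Remaining pressure to be supplied by andesite: 6.302×10^8 − 9.790×10^7 = 5.323×10^8 Pa
Additional depth in andesite = 5.323×10^8 Pa / (2660 kg/m³ × 9.81 m/s²) = 20398 m
Total depth = 3240 m + 20398 m = 23638 m
= 23.638 km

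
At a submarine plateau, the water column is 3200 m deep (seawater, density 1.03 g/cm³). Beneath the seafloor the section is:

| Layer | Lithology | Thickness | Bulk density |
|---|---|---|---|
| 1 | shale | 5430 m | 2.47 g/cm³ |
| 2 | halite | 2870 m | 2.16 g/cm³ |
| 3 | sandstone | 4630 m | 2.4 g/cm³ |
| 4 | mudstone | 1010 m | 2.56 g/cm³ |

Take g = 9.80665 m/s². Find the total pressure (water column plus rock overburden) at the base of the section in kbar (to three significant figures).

3.59 kbar

seawater: 1030 kg/m³ × 9.80665 m/s² × 3200 m = 3.232×10^7 Pa = 0.3232 kbar
shale: 2470 kg/m³ × 9.80665 m/s² × 5430 m = 1.315×10^8 Pa = 1.315 kbar
halite: 2160 kg/m³ × 9.80665 m/s² × 2870 m = 6.079×10^7 Pa = 0.6079 kbar
sandstone: 2400 kg/m³ × 9.80665 m/s² × 4630 m = 1.090×10^8 Pa = 1.090 kbar
mudstone: 2560 kg/m³ × 9.80665 m/s² × 1010 m = 2.536×10^7 Pa = 0.2536 kbar
Total = 0.3232 + 1.315 + 0.6079 + 1.090 + 0.2536 = 3.5897 kbar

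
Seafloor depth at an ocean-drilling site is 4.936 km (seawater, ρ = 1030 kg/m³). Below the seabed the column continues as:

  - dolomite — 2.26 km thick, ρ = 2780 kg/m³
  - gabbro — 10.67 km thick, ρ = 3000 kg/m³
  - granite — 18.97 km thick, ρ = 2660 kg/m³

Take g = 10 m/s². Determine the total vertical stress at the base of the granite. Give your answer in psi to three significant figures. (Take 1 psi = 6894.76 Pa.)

136000 psi

seawater: 1030 kg/m³ × 10 m/s² × 4936 m = 5.084×10^7 Pa = 7374 psi
dolomite: 2780 kg/m³ × 10 m/s² × 2260 m = 6.283×10^7 Pa = 9112 psi
gabbro: 3000 kg/m³ × 10 m/s² × 10670 m = 3.201×10^8 Pa = 46427 psi
granite: 2660 kg/m³ × 10 m/s² × 18970 m = 5.046×10^8 Pa = 73186 psi
Total = 7374 + 9112 + 46427 + 73186 = 1.3610×10^5 psi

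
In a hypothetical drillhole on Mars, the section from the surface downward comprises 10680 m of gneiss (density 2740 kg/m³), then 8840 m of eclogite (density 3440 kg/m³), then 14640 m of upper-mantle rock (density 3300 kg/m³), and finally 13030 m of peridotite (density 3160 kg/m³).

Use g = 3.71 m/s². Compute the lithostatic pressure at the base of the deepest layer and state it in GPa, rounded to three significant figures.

gneiss: 2740 kg/m³ × 3.71 m/s² × 10680 m = 1.086×10^8 Pa = 0.1086 GPa
eclogite: 3440 kg/m³ × 3.71 m/s² × 8840 m = 1.128×10^8 Pa = 0.1128 GPa
upper-mantle rock: 3300 kg/m³ × 3.71 m/s² × 14640 m = 1.792×10^8 Pa = 0.1792 GPa
peridotite: 3160 kg/m³ × 3.71 m/s² × 13030 m = 1.528×10^8 Pa = 0.1528 GPa
Total = 0.1086 + 0.1128 + 0.1792 + 0.1528 = 0.55338 GPa

0.553 GPa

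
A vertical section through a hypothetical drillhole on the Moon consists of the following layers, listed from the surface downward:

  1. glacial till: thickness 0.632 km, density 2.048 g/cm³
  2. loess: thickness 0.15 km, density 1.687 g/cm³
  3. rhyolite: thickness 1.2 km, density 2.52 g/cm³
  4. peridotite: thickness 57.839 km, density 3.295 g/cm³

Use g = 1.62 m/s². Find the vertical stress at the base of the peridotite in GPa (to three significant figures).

0.316 GPa

glacial till: 2048 kg/m³ × 1.62 m/s² × 632 m = 2.097×10^6 Pa = 2.097×10^-3 GPa
loess: 1687 kg/m³ × 1.62 m/s² × 150 m = 4.099×10^5 Pa = 4.099×10^-4 GPa
rhyolite: 2520 kg/m³ × 1.62 m/s² × 1200 m = 4.899×10^6 Pa = 4.899×10^-3 GPa
peridotite: 3295 kg/m³ × 1.62 m/s² × 57839 m = 3.087×10^8 Pa = 0.3087 GPa
Total = 2.097×10^-3 + 4.099×10^-4 + 4.899×10^-3 + 0.3087 = 0.31614 GPa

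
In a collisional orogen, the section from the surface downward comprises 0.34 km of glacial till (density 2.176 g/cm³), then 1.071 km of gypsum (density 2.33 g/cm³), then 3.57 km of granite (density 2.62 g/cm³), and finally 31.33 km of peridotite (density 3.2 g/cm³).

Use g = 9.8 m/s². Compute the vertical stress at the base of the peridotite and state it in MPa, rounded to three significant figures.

1110 MPa

glacial till: 2176 kg/m³ × 9.8 m/s² × 340 m = 7.250×10^6 Pa = 7.250 MPa
gypsum: 2330 kg/m³ × 9.8 m/s² × 1071 m = 2.446×10^7 Pa = 24.46 MPa
granite: 2620 kg/m³ × 9.8 m/s² × 3570 m = 9.166×10^7 Pa = 91.66 MPa
peridotite: 3200 kg/m³ × 9.8 m/s² × 31330 m = 9.825×10^8 Pa = 982.5 MPa
Total = 7.250 + 24.46 + 91.66 + 982.5 = 1105.9 MPa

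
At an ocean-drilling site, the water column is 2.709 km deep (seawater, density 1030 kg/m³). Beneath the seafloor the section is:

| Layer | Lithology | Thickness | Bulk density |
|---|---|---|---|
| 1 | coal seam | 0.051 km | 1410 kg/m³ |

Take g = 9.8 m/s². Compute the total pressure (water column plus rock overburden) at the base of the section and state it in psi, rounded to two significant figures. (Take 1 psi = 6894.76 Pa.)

seawater: 1030 kg/m³ × 9.8 m/s² × 2709 m = 2.734×10^7 Pa = 3966 psi
coal seam: 1410 kg/m³ × 9.8 m/s² × 51 m = 7.047×10^5 Pa = 102.2 psi
Total = 3966 + 102.2 = 4068.2 psi

4100 psi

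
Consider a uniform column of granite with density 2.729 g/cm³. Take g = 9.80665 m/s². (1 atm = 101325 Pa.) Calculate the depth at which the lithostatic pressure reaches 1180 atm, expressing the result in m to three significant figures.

4470 m

h = P/(ρg) = 1180 atm / (2729 kg/m³ × 9.80665 m/s²) = 1.196×10^8 Pa / 26762 Pa/m = 4467.6 m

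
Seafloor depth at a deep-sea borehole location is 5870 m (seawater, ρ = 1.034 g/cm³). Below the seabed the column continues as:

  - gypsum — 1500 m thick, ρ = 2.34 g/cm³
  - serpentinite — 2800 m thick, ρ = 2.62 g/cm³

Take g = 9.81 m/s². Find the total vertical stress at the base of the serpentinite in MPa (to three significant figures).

166 MPa

seawater: 1034 kg/m³ × 9.81 m/s² × 5870 m = 5.954×10^7 Pa = 59.54 MPa
gypsum: 2340 kg/m³ × 9.81 m/s² × 1500 m = 3.443×10^7 Pa = 34.43 MPa
serpentinite: 2620 kg/m³ × 9.81 m/s² × 2800 m = 7.197×10^7 Pa = 71.97 MPa
Total = 59.54 + 34.43 + 71.97 = 165.94 MPa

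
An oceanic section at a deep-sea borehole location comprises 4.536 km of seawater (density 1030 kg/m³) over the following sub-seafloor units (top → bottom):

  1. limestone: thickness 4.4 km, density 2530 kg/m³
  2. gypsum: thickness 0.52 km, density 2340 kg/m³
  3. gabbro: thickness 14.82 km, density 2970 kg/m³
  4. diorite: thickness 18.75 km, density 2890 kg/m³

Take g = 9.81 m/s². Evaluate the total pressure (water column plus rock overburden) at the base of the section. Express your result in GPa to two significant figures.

1.1 GPa

seawater: 1030 kg/m³ × 9.81 m/s² × 4536 m = 4.583×10^7 Pa = 0.04583 GPa
limestone: 2530 kg/m³ × 9.81 m/s² × 4400 m = 1.092×10^8 Pa = 0.1092 GPa
gypsum: 2340 kg/m³ × 9.81 m/s² × 520 m = 1.194×10^7 Pa = 0.01194 GPa
gabbro: 2970 kg/m³ × 9.81 m/s² × 14820 m = 4.318×10^8 Pa = 0.4318 GPa
diorite: 2890 kg/m³ × 9.81 m/s² × 18750 m = 5.316×10^8 Pa = 0.5316 GPa
Total = 0.04583 + 0.1092 + 0.01194 + 0.4318 + 0.5316 = 1.1303 GPa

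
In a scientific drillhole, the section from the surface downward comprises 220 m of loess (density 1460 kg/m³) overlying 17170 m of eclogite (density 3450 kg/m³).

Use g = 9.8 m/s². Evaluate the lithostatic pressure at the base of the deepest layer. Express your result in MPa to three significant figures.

loess: 1460 kg/m³ × 9.8 m/s² × 220 m = 3.148×10^6 Pa = 3.148 MPa
eclogite: 3450 kg/m³ × 9.8 m/s² × 17170 m = 5.805×10^8 Pa = 580.5 MPa
Total = 3.148 + 580.5 = 583.67 MPa

584 MPa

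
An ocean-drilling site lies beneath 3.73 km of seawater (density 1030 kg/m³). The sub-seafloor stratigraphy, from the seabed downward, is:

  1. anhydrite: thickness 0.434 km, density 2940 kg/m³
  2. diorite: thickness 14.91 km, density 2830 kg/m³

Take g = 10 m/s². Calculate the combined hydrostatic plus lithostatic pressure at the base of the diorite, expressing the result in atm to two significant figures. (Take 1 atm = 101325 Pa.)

seawater: 1030 kg/m³ × 10 m/s² × 3730 m = 3.842×10^7 Pa = 379.2 atm
anhydrite: 2940 kg/m³ × 10 m/s² × 434 m = 1.276×10^7 Pa = 125.9 atm
diorite: 2830 kg/m³ × 10 m/s² × 14910 m = 4.220×10^8 Pa = 4164 atm
Total = 379.2 + 125.9 + 4164 = 4669.4 atm

4700 atm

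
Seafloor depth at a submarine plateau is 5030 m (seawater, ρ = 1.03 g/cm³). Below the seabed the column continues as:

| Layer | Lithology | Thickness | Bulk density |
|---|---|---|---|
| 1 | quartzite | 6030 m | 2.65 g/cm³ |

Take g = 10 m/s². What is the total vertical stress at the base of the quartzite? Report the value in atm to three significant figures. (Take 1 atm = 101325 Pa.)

2090 atm

seawater: 1030 kg/m³ × 10 m/s² × 5030 m = 5.181×10^7 Pa = 511.3 atm
quartzite: 2650 kg/m³ × 10 m/s² × 6030 m = 1.598×10^8 Pa = 1577 atm
Total = 511.3 + 1577 = 2088.4 atm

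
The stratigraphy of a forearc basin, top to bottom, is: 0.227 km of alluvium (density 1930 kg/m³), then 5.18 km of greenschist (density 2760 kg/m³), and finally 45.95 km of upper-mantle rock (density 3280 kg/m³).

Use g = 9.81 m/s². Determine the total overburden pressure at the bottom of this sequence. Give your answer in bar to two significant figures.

alluvium: 1930 kg/m³ × 9.81 m/s² × 227 m = 4.298×10^6 Pa = 42.98 bar
greenschist: 2760 kg/m³ × 9.81 m/s² × 5180 m = 1.403×10^8 Pa = 1403 bar
upper-mantle rock: 3280 kg/m³ × 9.81 m/s² × 45950 m = 1.479×10^9 Pa = 14785 bar
Total = 42.98 + 1403 + 14785 = 16231 bar

16000 bar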